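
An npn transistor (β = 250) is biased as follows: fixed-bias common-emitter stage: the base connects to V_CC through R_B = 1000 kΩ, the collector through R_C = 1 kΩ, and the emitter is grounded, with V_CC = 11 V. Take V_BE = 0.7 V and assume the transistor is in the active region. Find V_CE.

Base loop: V_CC = I_B·R_B + V_BE, so I_B = (11 − 0.7)/1000 kΩ = 0.0103 mA.
In the active region I_C = β·I_B = 250 × 0.0103 = 2.58 mA.
Collector loop: V_CE = V_CC − I_C·R_C = 11 − 2.58×1 = 8.43 V.
Since V_CE = 8.43 V > V_CE(sat) ≈ 0.2 V, the transistor is in the active region as assumed.

V_CE ≈ 8.4 V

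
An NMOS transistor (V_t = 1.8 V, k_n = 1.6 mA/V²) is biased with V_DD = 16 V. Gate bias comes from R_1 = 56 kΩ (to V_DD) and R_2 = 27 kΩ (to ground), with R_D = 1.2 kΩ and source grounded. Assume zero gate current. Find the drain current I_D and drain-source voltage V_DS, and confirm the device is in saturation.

V_G = V_DD·R_2/(R_1+R_2) = 16×27/83 = 5.2 V. With the source grounded, V_GS = V_G = 5.2 V.
Assume saturation: I_D = (k_n/2)(V_GS − V_t)² = (1.6/2)×(5.2 − 1.8)² = 0.8×3.4² = 9.27 mA.
V_DS = V_DD − I_D·R_D = 16 − 9.27×1.2 = 4.87 V.
Saturation requires V_DS ≥ V_GS − V_t = 3.4 V; 4.87 ≥ 3.4 ✓.

I_D ≈ 9.3 mA, V_DS ≈ 4.9 V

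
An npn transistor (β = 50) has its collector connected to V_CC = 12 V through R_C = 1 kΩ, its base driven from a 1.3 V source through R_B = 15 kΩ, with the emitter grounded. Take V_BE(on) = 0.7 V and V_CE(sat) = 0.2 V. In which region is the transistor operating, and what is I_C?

active; I_C ≈ 2 mA

Assume active. Base-emitter loop: I_B = (V_BB − V_BE)/R_B = (1.3 − 0.7)/15 = 0.04 mA.
I_C = β·I_B = 50×0.04 = 2 mA.
V_CE = V_CC − I_C·R_C = 12 − 2×1 = 10 V > V_CE(sat), so the active-region assumption holds.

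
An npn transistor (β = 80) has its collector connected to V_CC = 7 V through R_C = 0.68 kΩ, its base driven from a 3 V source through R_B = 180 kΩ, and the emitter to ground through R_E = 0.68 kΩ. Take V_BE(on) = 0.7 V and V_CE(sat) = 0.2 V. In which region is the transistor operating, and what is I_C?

Assume active. Base-emitter loop: I_B = (V_BB − V_BE)/(R_B + (β+1)R_E) = (3 − 0.7)/(180 + 81×0.68) = 0.00978 mA.
I_C = β·I_B = 80×0.00978 = 0.783 mA.
V_CE = V_CC − I_C·R_C − I_E·R_E = 7 − 0.783×0.68 − 0.792×0.68 = 5.93 V > V_CE(sat), so the active-region assumption holds.

active; I_C ≈ 0.78 mA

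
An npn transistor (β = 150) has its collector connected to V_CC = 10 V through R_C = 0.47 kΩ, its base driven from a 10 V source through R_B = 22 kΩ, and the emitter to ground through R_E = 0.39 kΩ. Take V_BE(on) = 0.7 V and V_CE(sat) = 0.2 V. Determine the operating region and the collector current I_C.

Assume active: I_B = (10 − 0.7)/(22 + 151×0.39) = 0.115 mA, I_C = β·I_B = 17.2 mA.
Then V_CE = 10 − 17.2×0.47 − 17.4×0.39 = -4.88 V < 0.2 V — the active assumption fails.
Re-solve with V_CE = 0.2 V. KCL at the emitter: V_E/R_E = (V_BB−0.7−V_E)/R_B + (V_CC−0.2−V_E)/R_C, giving V_E = 4.49 V.
I_C = (V_CC − 0.2 − V_E)/R_C = (9.8 − 4.49)/0.47 = 11.3 mA.
Check: I_B = (9.3 − 4.49)/22 = 0.219 mA, and β·I_B = 32.8 mA > I_C, confirming saturation.

saturation; I_C ≈ 11 mA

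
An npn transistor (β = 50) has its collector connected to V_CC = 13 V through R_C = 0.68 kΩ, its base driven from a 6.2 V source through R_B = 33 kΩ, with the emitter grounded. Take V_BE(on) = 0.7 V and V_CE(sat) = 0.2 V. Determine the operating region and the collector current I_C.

Assume active. Base-emitter loop: I_B = (V_BB − V_BE)/R_B = (6.2 − 0.7)/33 = 0.167 mA.
I_C = β·I_B = 50×0.167 = 8.33 mA.
V_CE = V_CC − I_C·R_C = 13 − 8.33×0.68 = 7.33 V > V_CE(sat), so the active-region assumption holds.

active; I_C ≈ 8.3 mA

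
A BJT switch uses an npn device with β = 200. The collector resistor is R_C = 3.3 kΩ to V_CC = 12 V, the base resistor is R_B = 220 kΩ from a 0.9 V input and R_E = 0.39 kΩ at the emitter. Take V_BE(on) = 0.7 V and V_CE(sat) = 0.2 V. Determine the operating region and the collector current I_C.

active; I_C ≈ 0.13 mA

Assume active. Base-emitter loop: I_B = (V_BB − V_BE)/(R_B + (β+1)R_E) = (0.9 − 0.7)/(220 + 201×0.39) = 0.00067 mA.
I_C = β·I_B = 200×0.00067 = 0.134 mA.
V_CE = V_CC − I_C·R_C − I_E·R_E = 12 − 0.134×3.3 − 0.135×0.39 = 11.5 V > V_CE(sat), so the active-region assumption holds.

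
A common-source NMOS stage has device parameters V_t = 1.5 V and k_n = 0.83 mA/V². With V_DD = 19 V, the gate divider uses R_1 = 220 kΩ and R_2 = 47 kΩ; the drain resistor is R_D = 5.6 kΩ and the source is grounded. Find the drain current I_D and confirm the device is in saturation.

V_G = V_DD·R_2/(R_1+R_2) = 19×47/267 = 3.34 V. With the source grounded, V_GS = V_G = 3.34 V.
Assume saturation: I_D = (k_n/2)(V_GS − V_t)² = (0.83/2)×(3.34 − 1.5)² = 0.415×1.84² = 1.41 mA.
V_DS = V_DD − I_D·R_D = 19 − 1.41×5.6 = 11.1 V.
Saturation requires V_DS ≥ V_GS − V_t = 1.84 V; 11.1 ≥ 1.84 ✓.

I_D ≈ 1.4 mA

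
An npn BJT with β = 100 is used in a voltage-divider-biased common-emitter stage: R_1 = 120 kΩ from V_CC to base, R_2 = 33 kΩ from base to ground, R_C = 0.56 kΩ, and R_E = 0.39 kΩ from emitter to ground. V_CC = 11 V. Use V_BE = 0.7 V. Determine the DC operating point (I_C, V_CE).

Thevenize the base divider: V_Th = V_CC·R_2/(R_1+R_2) = 11×33/153 = 2.37 V, R_Th = R_1‖R_2 = 25.9 kΩ.
Base-emitter loop: V_Th = I_B·R_Th + V_BE + (β+1)I_B·R_E, so I_B = (2.37 − 0.7) / (25.9 + 101×0.39) = 0.0256 mA.
I_C = β·I_B = 100×0.0256 = 2.56 mA, and I_E = (β+1)I_B = 2.59 mA.
V_CE = V_CC − I_C·R_C − I_E·R_E = 11 − 2.56×0.56 − 2.59×0.39 = 8.56 V.
V_CE = 8.56 V > 0.2 V confirms active-region operation.

I_C ≈ 2.6 mA, V_CE ≈ 8.6 V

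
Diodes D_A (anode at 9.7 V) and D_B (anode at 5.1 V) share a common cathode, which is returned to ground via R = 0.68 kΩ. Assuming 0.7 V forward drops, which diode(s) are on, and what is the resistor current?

Assume both conduct. Then node N would need to be at both 9.7−0.7 = 9 V and 5.1−0.7 = 4.4 V, which is impossible.
Assume only D_A conducts: V_N = 9.7 − 0.7 = 9 V, so I_R = 9/0.68 = 13.2 mA.
Check D_B: its anode-to-cathode voltage is 5.1 − 9 = -3.9 V < 0.7 V, so it is off. The assumption is consistent.

Only D_A conducts; I_R ≈ 13 mA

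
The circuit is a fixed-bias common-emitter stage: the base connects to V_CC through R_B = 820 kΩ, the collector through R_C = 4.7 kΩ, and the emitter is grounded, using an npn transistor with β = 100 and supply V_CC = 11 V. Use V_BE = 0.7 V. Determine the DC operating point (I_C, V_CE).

I_C ≈ 1.3 mA, V_CE ≈ 5.1 V

Base loop: V_CC = I_B·R_B + V_BE, so I_B = (11 − 0.7)/820 kΩ = 0.0126 mA.
In the active region I_C = β·I_B = 100 × 0.0126 = 1.26 mA.
Collector loop: V_CE = V_CC − I_C·R_C = 11 − 1.26×4.7 = 5.1 V.
Since V_CE = 5.1 V > V_CE(sat) ≈ 0.2 V, the transistor is in the active region as assumed.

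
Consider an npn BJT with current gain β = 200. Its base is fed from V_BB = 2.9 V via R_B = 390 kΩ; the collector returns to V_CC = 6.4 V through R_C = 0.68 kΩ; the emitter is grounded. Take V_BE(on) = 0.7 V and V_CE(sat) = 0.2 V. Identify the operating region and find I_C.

Assume active. Base-emitter loop: I_B = (V_BB − V_BE)/R_B = (2.9 − 0.7)/390 = 0.00564 mA.
I_C = β·I_B = 200×0.00564 = 1.13 mA.
V_CE = V_CC − I_C·R_C = 6.4 − 1.13×0.68 = 5.63 V > V_CE(sat), so the active-region assumption holds.

active; I_C ≈ 1.1 mA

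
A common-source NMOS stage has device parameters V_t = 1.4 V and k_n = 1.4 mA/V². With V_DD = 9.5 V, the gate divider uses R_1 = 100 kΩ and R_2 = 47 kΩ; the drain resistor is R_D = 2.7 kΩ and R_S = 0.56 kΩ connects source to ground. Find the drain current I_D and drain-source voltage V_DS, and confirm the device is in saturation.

I_D ≈ 0.9 mA, V_DS ≈ 6.6 V

V_G = V_DD·R_2/(R_1+R_2) = 9.5×47/147 = 3.04 V.
Assume saturation: I_D = (k_n/2)(V_GS − V_t)² with V_GS = V_G − I_D·R_S = 3.04 − 0.56·I_D.
Substituting gives 0.22·I_D² − 2.28·I_D + 1.88 = 0, with roots I_D = 0.9 or 9.5 mA.
The root I_D = 9.5 mA gives V_GS = -2.28 V ≤ V_t, so take I_D = 0.9 mA.
Then V_GS = 2.53 V and V_DS = V_DD − I_D(R_D+R_S) = 9.5 − 0.9×3.26 = 6.57 V.
Saturation requires V_DS ≥ V_GS − V_t = 1.13 V; 6.57 ≥ 1.13 ✓.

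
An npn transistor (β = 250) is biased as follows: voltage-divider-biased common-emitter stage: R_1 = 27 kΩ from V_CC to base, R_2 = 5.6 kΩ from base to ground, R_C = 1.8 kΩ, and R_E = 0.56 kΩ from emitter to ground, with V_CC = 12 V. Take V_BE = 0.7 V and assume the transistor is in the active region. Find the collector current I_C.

I_C ≈ 2.3 mA

Thevenize the base divider: V_Th = V_CC·R_2/(R_1+R_2) = 12×5.6/32.6 = 2.06 V, R_Th = R_1‖R_2 = 4.64 kΩ.
Base-emitter loop: V_Th = I_B·R_Th + V_BE + (β+1)I_B·R_E, so I_B = (2.06 − 0.7) / (4.64 + 251×0.56) = 0.00938 mA.
I_C = β·I_B = 250×0.00938 = 2.34 mA, and I_E = (β+1)I_B = 2.35 mA.
V_CE = V_CC − I_C·R_C − I_E·R_E = 12 − 2.34×1.8 − 2.35×0.56 = 6.46 V.
V_CE = 6.46 V > 0.2 V confirms active-region operation.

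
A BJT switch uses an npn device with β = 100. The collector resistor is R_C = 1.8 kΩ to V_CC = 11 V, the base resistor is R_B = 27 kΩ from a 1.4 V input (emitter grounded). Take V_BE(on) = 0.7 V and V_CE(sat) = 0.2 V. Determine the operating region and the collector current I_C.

Assume active. Base-emitter loop: I_B = (V_BB − V_BE)/R_B = (1.4 − 0.7)/27 = 0.0259 mA.
I_C = β·I_B = 100×0.0259 = 2.59 mA.
V_CE = V_CC − I_C·R_C = 11 − 2.59×1.8 = 6.33 V > V_CE(sat), so the active-region assumption holds.

active; I_C ≈ 2.6 mA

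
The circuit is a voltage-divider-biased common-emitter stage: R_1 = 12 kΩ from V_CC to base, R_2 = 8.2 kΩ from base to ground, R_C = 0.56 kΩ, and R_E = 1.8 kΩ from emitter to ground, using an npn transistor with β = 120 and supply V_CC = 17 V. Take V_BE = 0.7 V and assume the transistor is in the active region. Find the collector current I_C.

Thevenize the base divider: V_Th = V_CC·R_2/(R_1+R_2) = 17×8.2/20.2 = 6.9 V, R_Th = R_1‖R_2 = 4.87 kΩ.
Base-emitter loop: V_Th = I_B·R_Th + V_BE + (β+1)I_B·R_E, so I_B = (6.9 − 0.7) / (4.87 + 121×1.8) = 0.0278 mA.
I_C = β·I_B = 120×0.0278 = 3.34 mA, and I_E = (β+1)I_B = 3.37 mA.
V_CE = V_CC − I_C·R_C − I_E·R_E = 17 − 3.34×0.56 − 3.37×1.8 = 9.06 V.
V_CE = 9.06 V > 0.2 V confirms active-region operation.

I_C ≈ 3.3 mA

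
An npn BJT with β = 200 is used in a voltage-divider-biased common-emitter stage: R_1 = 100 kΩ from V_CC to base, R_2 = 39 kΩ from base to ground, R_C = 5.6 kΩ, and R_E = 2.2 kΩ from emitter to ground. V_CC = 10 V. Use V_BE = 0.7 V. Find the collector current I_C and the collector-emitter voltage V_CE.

Thevenize the base divider: V_Th = V_CC·R_2/(R_1+R_2) = 10×39/139 = 2.81 V, R_Th = R_1‖R_2 = 28.1 kΩ.
Base-emitter loop: V_Th = I_B·R_Th + V_BE + (β+1)I_B·R_E, so I_B = (2.81 − 0.7) / (28.1 + 201×2.2) = 0.00448 mA.
I_C = β·I_B = 200×0.00448 = 0.896 mA, and I_E = (β+1)I_B = 0.9 mA.
V_CE = V_CC − I_C·R_C − I_E·R_E = 10 − 0.896×5.6 − 0.9×2.2 = 3 V.
V_CE = 3 V > 0.2 V confirms active-region operation.

I_C ≈ 0.9 mA, V_CE ≈ 3 V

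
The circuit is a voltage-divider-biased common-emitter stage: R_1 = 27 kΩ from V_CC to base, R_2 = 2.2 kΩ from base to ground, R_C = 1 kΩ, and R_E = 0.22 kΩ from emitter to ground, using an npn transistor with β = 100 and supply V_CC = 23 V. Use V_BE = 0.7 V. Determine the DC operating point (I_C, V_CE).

I_C ≈ 4.3 mA, V_CE ≈ 18 V

Thevenize the base divider: V_Th = V_CC·R_2/(R_1+R_2) = 23×2.2/29.2 = 1.73 V, R_Th = R_1‖R_2 = 2.03 kΩ.
Base-emitter loop: V_Th = I_B·R_Th + V_BE + (β+1)I_B·R_E, so I_B = (1.73 − 0.7) / (2.03 + 101×0.22) = 0.0426 mA.
I_C = β·I_B = 100×0.0426 = 4.26 mA, and I_E = (β+1)I_B = 4.3 mA.
V_CE = V_CC − I_C·R_C − I_E·R_E = 23 − 4.26×1 − 4.3×0.22 = 17.8 V.
V_CE = 17.8 V > 0.2 V confirms active-region operation.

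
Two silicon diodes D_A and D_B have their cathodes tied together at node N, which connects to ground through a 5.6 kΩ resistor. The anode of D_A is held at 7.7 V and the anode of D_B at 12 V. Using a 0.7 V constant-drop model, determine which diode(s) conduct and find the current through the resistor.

Only D_B conducts; I_R ≈ 2 mA

Assume both conduct. Then node N would need to be at both 7.7−0.7 = 7 V and 12−0.7 = 11.3 V, which is impossible.
Assume only D_B conducts: V_N = 12 − 0.7 = 11.3 V, so I_R = 11.3/5.6 = 2.02 mA.
Check D_A: its anode-to-cathode voltage is 7.7 − 11.3 = -3.6 V < 0.7 V, so it is off. The assumption is consistent.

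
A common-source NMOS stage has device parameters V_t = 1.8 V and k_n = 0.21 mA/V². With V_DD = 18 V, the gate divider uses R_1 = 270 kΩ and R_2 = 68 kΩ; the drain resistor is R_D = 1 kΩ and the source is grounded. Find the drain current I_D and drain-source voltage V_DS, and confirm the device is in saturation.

V_G = V_DD·R_2/(R_1+R_2) = 18×68/338 = 3.62 V. With the source grounded, V_GS = V_G = 3.62 V.
Assume saturation: I_D = (k_n/2)(V_GS − V_t)² = (0.21/2)×(3.62 − 1.8)² = 0.105×1.82² = 0.348 mA.
V_DS = V_DD − I_D·R_D = 18 − 0.348×1 = 17.7 V.
Saturation requires V_DS ≥ V_GS − V_t = 1.82 V; 17.7 ≥ 1.82 ✓.

I_D ≈ 0.35 mA, V_DS ≈ 18 V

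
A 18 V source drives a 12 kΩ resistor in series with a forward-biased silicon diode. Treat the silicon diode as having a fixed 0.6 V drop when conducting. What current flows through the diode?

KVL around the loop: 18 = V_D + I·R = 0.6 + I × 12 kΩ.
So I = (18 − 0.6) / 12 kΩ = 17.4 / 12 = 1.45 mA.

I ≈ 1.4 mA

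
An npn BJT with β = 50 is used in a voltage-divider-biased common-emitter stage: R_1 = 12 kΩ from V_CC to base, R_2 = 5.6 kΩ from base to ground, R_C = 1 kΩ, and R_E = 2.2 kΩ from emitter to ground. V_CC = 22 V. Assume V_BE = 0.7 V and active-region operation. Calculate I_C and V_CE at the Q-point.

I_C ≈ 2.7 mA, V_CE ≈ 13 V

Thevenize the base divider: V_Th = V_CC·R_2/(R_1+R_2) = 22×5.6/17.6 = 7 V, R_Th = R_1‖R_2 = 3.82 kΩ.
Base-emitter loop: V_Th = I_B·R_Th + V_BE + (β+1)I_B·R_E, so I_B = (7 − 0.7) / (3.82 + 51×2.2) = 0.0543 mA.
I_C = β·I_B = 50×0.0543 = 2.72 mA, and I_E = (β+1)I_B = 2.77 mA.
V_CE = V_CC − I_C·R_C − I_E·R_E = 22 − 2.72×1 − 2.77×2.2 = 13.2 V.
V_CE = 13.2 V > 0.2 V confirms active-region operation.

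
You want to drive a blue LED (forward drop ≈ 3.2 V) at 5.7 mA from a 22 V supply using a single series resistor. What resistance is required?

The resistor drops V_S − V_D = 22 − 3.2 = 18.8 V at 5.7 mA.
R = 18.8 V / 5.7 mA = 3.3 kΩ.

R ≈ 3.3 kΩ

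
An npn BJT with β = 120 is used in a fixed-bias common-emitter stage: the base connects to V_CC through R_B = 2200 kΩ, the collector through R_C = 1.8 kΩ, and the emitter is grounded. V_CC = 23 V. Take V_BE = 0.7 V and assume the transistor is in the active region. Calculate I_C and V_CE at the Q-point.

I_C ≈ 1.2 mA, V_CE ≈ 21 V

Base loop: V_CC = I_B·R_B + V_BE, so I_B = (23 − 0.7)/2200 kΩ = 0.0101 mA.
In the active region I_C = β·I_B = 120 × 0.0101 = 1.22 mA.
Collector loop: V_CE = V_CC − I_C·R_C = 23 − 1.22×1.8 = 20.8 V.
Since V_CE = 20.8 V > V_CE(sat) ≈ 0.2 V, the transistor is in the active region as assumed.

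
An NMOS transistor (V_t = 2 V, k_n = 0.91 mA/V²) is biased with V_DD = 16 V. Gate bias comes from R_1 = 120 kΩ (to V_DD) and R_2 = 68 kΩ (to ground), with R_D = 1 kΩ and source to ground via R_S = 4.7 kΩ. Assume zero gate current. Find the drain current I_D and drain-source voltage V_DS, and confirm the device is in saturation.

I_D ≈ 0.57 mA, V_DS ≈ 13 V

V_G = V_DD·R_2/(R_1+R_2) = 16×68/188 = 5.79 V.
Assume saturation: I_D = (k_n/2)(V_GS − V_t)² with V_GS = V_G − I_D·R_S = 5.79 − 4.7·I_D.
Substituting gives 10.1·I_D² − 17.2·I_D + 6.53 = 0, with roots I_D = 0.568 or 1.14 mA.
The root I_D = 1.14 mA gives V_GS = 0.415 V ≤ V_t, so take I_D = 0.568 mA.
Then V_GS = 3.12 V and V_DS = V_DD − I_D(R_D+R_S) = 16 − 0.568×5.7 = 12.8 V.
Saturation requires V_DS ≥ V_GS − V_t = 1.12 V; 12.8 ≥ 1.12 ✓.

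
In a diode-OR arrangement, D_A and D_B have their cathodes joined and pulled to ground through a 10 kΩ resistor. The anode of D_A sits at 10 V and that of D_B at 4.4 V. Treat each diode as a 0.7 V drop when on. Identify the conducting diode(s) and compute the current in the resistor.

Assume both conduct. Then node N would need to be at both 10−0.7 = 9.3 V and 4.4−0.7 = 3.7 V, which is impossible.
Assume only D_A conducts: V_N = 10 − 0.7 = 9.3 V, so I_R = 9.3/10 = 0.93 mA.
Check D_B: its anode-to-cathode voltage is 4.4 − 9.3 = -4.9 V < 0.7 V, so it is off. The assumption is consistent.

Only D_A conducts; I_R ≈ 0.93 mA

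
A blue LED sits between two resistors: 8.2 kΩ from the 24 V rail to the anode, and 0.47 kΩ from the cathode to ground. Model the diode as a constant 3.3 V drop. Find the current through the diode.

I ≈ 2.4 mA

The two resistors are in series with the diode, so KVL gives 24 = I·8.2 + 3.3 + I·0.47.
I = (24 − 3.3) / (8.2 + 0.47) kΩ = 20.7 / 8.67 = 2.39 mA.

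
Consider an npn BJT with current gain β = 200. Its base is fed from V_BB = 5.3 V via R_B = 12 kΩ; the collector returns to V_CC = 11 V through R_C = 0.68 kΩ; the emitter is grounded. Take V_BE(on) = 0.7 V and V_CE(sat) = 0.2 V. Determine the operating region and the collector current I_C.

saturation; I_C ≈ 16 mA

Assume active: I_B = (5.3 − 0.7)/12 = 0.383 mA, giving I_C = β·I_B = 76.7 mA.
But then V_CE = 11 − 76.7×0.68 = -41.1 V < V_CE(sat) = 0.2 V — impossible in the active region.
So the transistor is saturated. With V_CE = 0.2 V, I_C = (V_CC − 0.2)/R_C = 10.8/0.68 = 15.9 mA.
Check: β·I_B = 76.7 mA > I_C = 15.9 mA, confirming saturation.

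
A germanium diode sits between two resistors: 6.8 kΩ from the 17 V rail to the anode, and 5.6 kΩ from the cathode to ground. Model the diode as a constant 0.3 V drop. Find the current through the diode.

I ≈ 1.3 mA

The two resistors are in series with the diode, so KVL gives 17 = I·6.8 + 0.3 + I·5.6.
I = (17 − 0.3) / (6.8 + 5.6) kΩ = 16.7 / 12.4 = 1.35 mA.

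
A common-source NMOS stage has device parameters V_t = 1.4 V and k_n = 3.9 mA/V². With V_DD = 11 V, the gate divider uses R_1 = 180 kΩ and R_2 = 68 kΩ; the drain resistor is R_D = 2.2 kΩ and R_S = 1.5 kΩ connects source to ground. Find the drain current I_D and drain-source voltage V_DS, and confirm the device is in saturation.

V_G = V_DD·R_2/(R_1+R_2) = 11×68/248 = 3.02 V.
Assume saturation: I_D = (k_n/2)(V_GS − V_t)² with V_GS = V_G − I_D·R_S = 3.02 − 1.5·I_D.
Substituting gives 4.39·I_D² − 10.5·I_D + 5.09 = 0, with roots I_D = 0.683 or 1.7 mA.
The root I_D = 1.7 mA gives V_GS = 0.466 V ≤ V_t, so take I_D = 0.683 mA.
Then V_GS = 1.99 V and V_DS = V_DD − I_D(R_D+R_S) = 11 − 0.683×3.7 = 8.47 V.
Saturation requires V_DS ≥ V_GS − V_t = 0.592 V; 8.47 ≥ 0.592 ✓.

I_D ≈ 0.68 mA, V_DS ≈ 8.5 V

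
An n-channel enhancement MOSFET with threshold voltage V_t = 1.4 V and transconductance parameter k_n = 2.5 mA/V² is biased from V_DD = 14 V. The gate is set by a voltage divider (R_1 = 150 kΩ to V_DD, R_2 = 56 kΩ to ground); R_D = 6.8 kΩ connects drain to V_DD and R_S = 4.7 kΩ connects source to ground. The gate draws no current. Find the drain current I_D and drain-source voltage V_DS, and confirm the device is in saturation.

V_G = V_DD·R_2/(R_1+R_2) = 14×56/206 = 3.81 V.
Assume saturation: I_D = (k_n/2)(V_GS − V_t)² with V_GS = V_G − I_D·R_S = 3.81 − 4.7·I_D.
Substituting gives 27.6·I_D² − 29.3·I_D + 7.23 = 0, with roots I_D = 0.393 or 0.667 mA.
The root I_D = 0.667 mA gives V_GS = 0.669 V ≤ V_t, so take I_D = 0.393 mA.
Then V_GS = 1.96 V and V_DS = V_DD − I_D(R_D+R_S) = 14 − 0.393×11.5 = 9.48 V.
Saturation requires V_DS ≥ V_GS − V_t = 0.56 V; 9.48 ≥ 0.56 ✓.

I_D ≈ 0.39 mA, V_DS ≈ 9.5 V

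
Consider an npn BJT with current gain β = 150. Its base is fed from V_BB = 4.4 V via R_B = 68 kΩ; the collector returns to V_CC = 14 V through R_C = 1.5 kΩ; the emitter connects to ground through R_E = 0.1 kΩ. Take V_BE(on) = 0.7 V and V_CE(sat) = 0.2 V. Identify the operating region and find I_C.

Assume active. Base-emitter loop: I_B = (V_BB − V_BE)/(R_B + (β+1)R_E) = (4.4 − 0.7)/(68 + 151×0.1) = 0.0445 mA.
I_C = β·I_B = 150×0.0445 = 6.68 mA.
V_CE = V_CC − I_C·R_C − I_E·R_E = 14 − 6.68×1.5 − 6.72×0.1 = 3.31 V > V_CE(sat), so the active-region assumption holds.

active; I_C ≈ 6.7 mA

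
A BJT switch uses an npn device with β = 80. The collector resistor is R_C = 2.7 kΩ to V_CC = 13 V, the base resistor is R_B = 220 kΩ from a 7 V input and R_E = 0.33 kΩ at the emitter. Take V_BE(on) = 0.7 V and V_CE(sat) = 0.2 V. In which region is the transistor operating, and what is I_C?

Assume active. Base-emitter loop: I_B = (V_BB − V_BE)/(R_B + (β+1)R_E) = (7 − 0.7)/(220 + 81×0.33) = 0.0255 mA.
I_C = β·I_B = 80×0.0255 = 2.04 mA.
V_CE = V_CC − I_C·R_C − I_E·R_E = 13 − 2.04×2.7 − 2.07×0.33 = 6.8 V > V_CE(sat), so the active-region assumption holds.

active; I_C ≈ 2 mA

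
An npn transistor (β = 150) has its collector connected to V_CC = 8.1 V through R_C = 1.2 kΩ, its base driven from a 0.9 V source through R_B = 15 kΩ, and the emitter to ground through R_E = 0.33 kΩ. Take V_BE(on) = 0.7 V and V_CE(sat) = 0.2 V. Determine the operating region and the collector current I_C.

Assume active. Base-emitter loop: I_B = (V_BB − V_BE)/(R_B + (β+1)R_E) = (0.9 − 0.7)/(15 + 151×0.33) = 0.00308 mA.
I_C = β·I_B = 150×0.00308 = 0.463 mA.
V_CE = V_CC − I_C·R_C − I_E·R_E = 8.1 − 0.463×1.2 − 0.466×0.33 = 7.39 V > V_CE(sat), so the active-region assumption holds.

active; I_C ≈ 0.46 mA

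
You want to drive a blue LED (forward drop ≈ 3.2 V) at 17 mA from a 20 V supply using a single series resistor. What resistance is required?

R ≈ 0.99 kΩ

The resistor drops V_S − V_D = 20 − 3.2 = 16.8 V at 17 mA.
R = 16.8 V / 17 mA = 0.988 kΩ.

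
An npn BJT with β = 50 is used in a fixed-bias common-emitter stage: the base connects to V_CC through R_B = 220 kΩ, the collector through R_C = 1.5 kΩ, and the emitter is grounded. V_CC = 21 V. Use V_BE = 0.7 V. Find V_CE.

Base loop: V_CC = I_B·R_B + V_BE, so I_B = (21 − 0.7)/220 kΩ = 0.0923 mA.
In the active region I_C = β·I_B = 50 × 0.0923 = 4.61 mA.
Collector loop: V_CE = V_CC − I_C·R_C = 21 − 4.61×1.5 = 14.1 V.
Since V_CE = 14.1 V > V_CE(sat) ≈ 0.2 V, the transistor is in the active region as assumed.

V_CE ≈ 14 V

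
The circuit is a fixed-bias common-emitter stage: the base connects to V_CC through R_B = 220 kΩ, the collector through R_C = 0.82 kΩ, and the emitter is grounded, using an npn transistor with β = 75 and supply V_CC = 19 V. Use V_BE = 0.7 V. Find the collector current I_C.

Base loop: V_CC = I_B·R_B + V_BE, so I_B = (19 − 0.7)/220 kΩ = 0.0832 mA.
In the active region I_C = β·I_B = 75 × 0.0832 = 6.24 mA.
Collector loop: V_CE = V_CC − I_C·R_C = 19 − 6.24×0.82 = 13.9 V.
Since V_CE = 13.9 V > V_CE(sat) ≈ 0.2 V, the transistor is in the active region as assumed.

I_C ≈ 6.2 mA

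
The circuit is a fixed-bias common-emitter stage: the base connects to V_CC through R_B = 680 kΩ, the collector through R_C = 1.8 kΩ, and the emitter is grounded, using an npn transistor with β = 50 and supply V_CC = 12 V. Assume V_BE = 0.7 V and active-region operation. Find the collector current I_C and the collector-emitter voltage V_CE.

Base loop: V_CC = I_B·R_B + V_BE, so I_B = (12 − 0.7)/680 kΩ = 0.0166 mA.
In the active region I_C = β·I_B = 50 × 0.0166 = 0.831 mA.
Collector loop: V_CE = V_CC − I_C·R_C = 12 − 0.831×1.8 = 10.5 V.
Since V_CE = 10.5 V > V_CE(sat) ≈ 0.2 V, the transistor is in the active region as assumed.

I_C ≈ 0.83 mA, V_CE ≈ 11 V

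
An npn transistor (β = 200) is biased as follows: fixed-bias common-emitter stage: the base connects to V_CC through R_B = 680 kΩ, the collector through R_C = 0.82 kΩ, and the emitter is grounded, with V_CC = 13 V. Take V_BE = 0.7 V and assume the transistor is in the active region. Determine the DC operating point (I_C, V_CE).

Base loop: V_CC = I_B·R_B + V_BE, so I_B = (13 − 0.7)/680 kΩ = 0.0181 mA.
In the active region I_C = β·I_B = 200 × 0.0181 = 3.62 mA.
Collector loop: V_CE = V_CC − I_C·R_C = 13 − 3.62×0.82 = 10 V.
Since V_CE = 10 V > V_CE(sat) ≈ 0.2 V, the transistor is in the active region as assumed.

I_C ≈ 3.6 mA, V_CE ≈ 10 V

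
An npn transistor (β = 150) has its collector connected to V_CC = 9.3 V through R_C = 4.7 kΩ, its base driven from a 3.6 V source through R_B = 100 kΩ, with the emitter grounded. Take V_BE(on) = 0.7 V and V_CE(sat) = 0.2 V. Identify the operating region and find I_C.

Assume active: I_B = (3.6 − 0.7)/100 = 0.029 mA, giving I_C = β·I_B = 4.35 mA.
But then V_CE = 9.3 − 4.35×4.7 = -11.1 V < V_CE(sat) = 0.2 V — impossible in the active region.
So the transistor is saturated. With V_CE = 0.2 V, I_C = (V_CC − 0.2)/R_C = 9.1/4.7 = 1.94 mA.
Check: β·I_B = 4.35 mA > I_C = 1.94 mA, confirming saturation.

saturation; I_C ≈ 1.9 mA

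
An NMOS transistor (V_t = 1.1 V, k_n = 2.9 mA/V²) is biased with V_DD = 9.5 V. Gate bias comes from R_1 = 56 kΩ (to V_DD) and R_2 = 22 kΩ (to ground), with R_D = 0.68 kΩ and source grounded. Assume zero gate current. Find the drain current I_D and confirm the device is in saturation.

I_D ≈ 3.6 mA

V_G = V_DD·R_2/(R_1+R_2) = 9.5×22/78 = 2.68 V. With the source grounded, V_GS = V_G = 2.68 V.
Assume saturation: I_D = (k_n/2)(V_GS − V_t)² = (2.9/2)×(2.68 − 1.1)² = 1.45×1.58² = 3.62 mA.
V_DS = V_DD − I_D·R_D = 9.5 − 3.62×0.68 = 7.04 V.
Saturation requires V_DS ≥ V_GS − V_t = 1.58 V; 7.04 ≥ 1.58 ✓.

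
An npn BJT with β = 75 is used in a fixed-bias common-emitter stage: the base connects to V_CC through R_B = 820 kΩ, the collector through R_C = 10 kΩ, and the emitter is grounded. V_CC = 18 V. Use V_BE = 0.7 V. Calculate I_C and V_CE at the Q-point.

Base loop: V_CC = I_B·R_B + V_BE, so I_B = (18 − 0.7)/820 kΩ = 0.0211 mA.
In the active region I_C = β·I_B = 75 × 0.0211 = 1.58 mA.
Collector loop: V_CE = V_CC − I_C·R_C = 18 − 1.58×10 = 2.18 V.
Since V_CE = 2.18 V > V_CE(sat) ≈ 0.2 V, the transistor is in the active region as assumed.

I_C ≈ 1.6 mA, V_CE ≈ 2.2 V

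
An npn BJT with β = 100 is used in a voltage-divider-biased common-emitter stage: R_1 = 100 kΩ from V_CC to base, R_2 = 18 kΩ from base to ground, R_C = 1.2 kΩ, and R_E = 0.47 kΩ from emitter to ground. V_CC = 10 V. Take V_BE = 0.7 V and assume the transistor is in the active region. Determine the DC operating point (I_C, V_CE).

I_C ≈ 1.3 mA, V_CE ≈ 7.8 V

Thevenize the base divider: V_Th = V_CC·R_2/(R_1+R_2) = 10×18/118 = 1.53 V, R_Th = R_1‖R_2 = 15.3 kΩ.
Base-emitter loop: V_Th = I_B·R_Th + V_BE + (β+1)I_B·R_E, so I_B = (1.53 − 0.7) / (15.3 + 101×0.47) = 0.0132 mA.
I_C = β·I_B = 100×0.0132 = 1.32 mA, and I_E = (β+1)I_B = 1.33 mA.
V_CE = V_CC − I_C·R_C − I_E·R_E = 10 − 1.32×1.2 − 1.33×0.47 = 7.8 V.
V_CE = 7.8 V > 0.2 V confirms active-region operation.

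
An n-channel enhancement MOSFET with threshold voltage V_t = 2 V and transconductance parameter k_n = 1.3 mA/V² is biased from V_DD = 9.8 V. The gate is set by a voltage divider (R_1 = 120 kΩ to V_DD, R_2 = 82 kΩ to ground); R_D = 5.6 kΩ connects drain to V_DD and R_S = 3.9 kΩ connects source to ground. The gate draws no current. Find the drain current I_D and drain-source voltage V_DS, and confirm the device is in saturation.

I_D ≈ 0.33 mA, V_DS ≈ 6.7 V

V_G = V_DD·R_2/(R_1+R_2) = 9.8×82/202 = 3.98 V.
Assume saturation: I_D = (k_n/2)(V_GS − V_t)² with V_GS = V_G − I_D·R_S = 3.98 − 3.9·I_D.
Substituting gives 9.89·I_D² − 11·I_D + 2.54 = 0, with roots I_D = 0.326 or 0.79 mA.
The root I_D = 0.79 mA gives V_GS = 0.898 V ≤ V_t, so take I_D = 0.326 mA.
Then V_GS = 2.71 V and V_DS = V_DD − I_D(R_D+R_S) = 9.8 − 0.326×9.5 = 6.71 V.
Saturation requires V_DS ≥ V_GS − V_t = 0.708 V; 6.71 ≥ 0.708 ✓.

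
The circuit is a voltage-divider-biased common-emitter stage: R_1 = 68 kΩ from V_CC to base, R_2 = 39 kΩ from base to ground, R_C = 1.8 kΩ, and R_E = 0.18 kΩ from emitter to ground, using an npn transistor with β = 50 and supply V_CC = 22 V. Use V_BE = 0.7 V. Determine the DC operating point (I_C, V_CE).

Thevenize the base divider: V_Th = V_CC·R_2/(R_1+R_2) = 22×39/107 = 8.02 V, R_Th = R_1‖R_2 = 24.8 kΩ.
Base-emitter loop: V_Th = I_B·R_Th + V_BE + (β+1)I_B·R_E, so I_B = (8.02 − 0.7) / (24.8 + 51×0.18) = 0.215 mA.
I_C = β·I_B = 50×0.215 = 10.8 mA, and I_E = (β+1)I_B = 11 mA.
V_CE = V_CC − I_C·R_C − I_E·R_E = 22 − 10.8×1.8 − 11×0.18 = 0.629 V.
V_CE = 0.629 V > 0.2 V confirms active-region operation.

I_C ≈ 11 mA, V_CE ≈ 0.63 V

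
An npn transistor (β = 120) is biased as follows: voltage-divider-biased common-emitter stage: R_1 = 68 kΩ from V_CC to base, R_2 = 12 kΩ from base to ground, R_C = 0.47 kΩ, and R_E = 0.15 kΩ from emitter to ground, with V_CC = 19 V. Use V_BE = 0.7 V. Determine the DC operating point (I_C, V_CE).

Thevenize the base divider: V_Th = V_CC·R_2/(R_1+R_2) = 19×12/80 = 2.85 V, R_Th = R_1‖R_2 = 10.2 kΩ.
Base-emitter loop: V_Th = I_B·R_Th + V_BE + (β+1)I_B·R_E, so I_B = (2.85 − 0.7) / (10.2 + 121×0.15) = 0.0758 mA.
I_C = β·I_B = 120×0.0758 = 9.1 mA, and I_E = (β+1)I_B = 9.18 mA.
V_CE = V_CC − I_C·R_C − I_E·R_E = 19 − 9.1×0.47 − 9.18×0.15 = 13.3 V.
V_CE = 13.3 V > 0.2 V confirms active-region operation.

I_C ≈ 9.1 mA, V_CE ≈ 13 V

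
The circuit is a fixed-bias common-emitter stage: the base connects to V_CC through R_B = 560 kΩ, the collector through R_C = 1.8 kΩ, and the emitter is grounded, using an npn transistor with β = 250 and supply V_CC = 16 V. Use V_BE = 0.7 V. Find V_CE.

Base loop: V_CC = I_B·R_B + V_BE, so I_B = (16 − 0.7)/560 kΩ = 0.0273 mA.
In the active region I_C = β·I_B = 250 × 0.0273 = 6.83 mA.
Collector loop: V_CE = V_CC − I_C·R_C = 16 − 6.83×1.8 = 3.71 V.
Since V_CE = 3.71 V > V_CE(sat) ≈ 0.2 V, the transistor is in the active region as assumed.

V_CE ≈ 3.7 V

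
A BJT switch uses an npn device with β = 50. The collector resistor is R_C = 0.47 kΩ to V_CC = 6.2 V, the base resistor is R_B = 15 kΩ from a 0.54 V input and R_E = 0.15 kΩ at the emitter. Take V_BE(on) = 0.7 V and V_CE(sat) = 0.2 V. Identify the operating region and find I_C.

V_BB = 0.54 V ≤ V_BE(on) = 0.7 V, so the base-emitter junction is not forward biased.
The transistor is in cutoff: I_B = I_C = 0.

cutoff; I_C ≈ 0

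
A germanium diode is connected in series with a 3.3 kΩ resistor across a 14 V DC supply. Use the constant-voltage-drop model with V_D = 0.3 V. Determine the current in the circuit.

I ≈ 4.2 mA

KVL around the loop: 14 = V_D + I·R = 0.3 + I × 3.3 kΩ.
So I = (14 − 0.3) / 3.3 kΩ = 13.7 / 3.3 = 4.15 mA.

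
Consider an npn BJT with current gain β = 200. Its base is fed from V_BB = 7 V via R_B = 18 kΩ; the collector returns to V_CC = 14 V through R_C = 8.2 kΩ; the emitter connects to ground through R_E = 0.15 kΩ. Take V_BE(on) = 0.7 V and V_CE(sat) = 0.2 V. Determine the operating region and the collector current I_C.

saturation; I_C ≈ 1.6 mA

Assume active: I_B = (7 − 0.7)/(18 + 201×0.15) = 0.131 mA, I_C = β·I_B = 26.2 mA.
Then V_CE = 14 − 26.2×8.2 − 26.3×0.15 = -205 V < 0.2 V — the active assumption fails.
Re-solve with V_CE = 0.2 V. KCL at the emitter: V_E/R_E = (V_BB−0.7−V_E)/R_B + (V_CC−0.2−V_E)/R_C, giving V_E = 0.297 V.
I_C = (V_CC − 0.2 − V_E)/R_C = (13.8 − 0.297)/8.2 = 1.65 mA.
Check: I_B = (6.3 − 0.297)/18 = 0.333 mA, and β·I_B = 66.7 mA > I_C, confirming saturation.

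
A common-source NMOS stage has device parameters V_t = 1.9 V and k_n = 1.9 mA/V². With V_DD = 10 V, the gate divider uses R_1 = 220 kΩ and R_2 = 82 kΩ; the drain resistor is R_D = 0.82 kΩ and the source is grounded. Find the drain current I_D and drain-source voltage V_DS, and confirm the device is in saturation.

I_D ≈ 0.63 mA, V_DS ≈ 9.5 V

V_G = V_DD·R_2/(R_1+R_2) = 10×82/302 = 2.72 V. With the source grounded, V_GS = V_G = 2.72 V.
Assume saturation: I_D = (k_n/2)(V_GS − V_t)² = (1.9/2)×(2.72 − 1.9)² = 0.95×0.815² = 0.631 mA.
V_DS = V_DD − I_D·R_D = 10 − 0.631×0.82 = 9.48 V.
Saturation requires V_DS ≥ V_GS − V_t = 0.815 V; 9.48 ≥ 0.815 ✓.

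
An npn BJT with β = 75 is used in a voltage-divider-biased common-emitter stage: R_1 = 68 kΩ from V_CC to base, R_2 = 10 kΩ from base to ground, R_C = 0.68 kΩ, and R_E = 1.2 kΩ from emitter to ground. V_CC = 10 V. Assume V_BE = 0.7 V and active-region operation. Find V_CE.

Thevenize the base divider: V_Th = V_CC·R_2/(R_1+R_2) = 10×10/78 = 1.28 V, R_Th = R_1‖R_2 = 8.72 kΩ.
Base-emitter loop: V_Th = I_B·R_Th + V_BE + (β+1)I_B·R_E, so I_B = (1.28 − 0.7) / (8.72 + 76×1.2) = 0.00583 mA.
I_C = β·I_B = 75×0.00583 = 0.437 mA, and I_E = (β+1)I_B = 0.443 mA.
V_CE = V_CC − I_C·R_C − I_E·R_E = 10 − 0.437×0.68 − 0.443×1.2 = 9.17 V.
V_CE = 9.17 V > 0.2 V confirms active-region operation.

V_CE ≈ 9.2 V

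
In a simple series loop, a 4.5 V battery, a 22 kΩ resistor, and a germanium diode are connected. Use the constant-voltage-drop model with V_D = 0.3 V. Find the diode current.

I ≈ 0.19 mA

KVL around the loop: 4.5 = V_D + I·R = 0.3 + I × 22 kΩ.
So I = (4.5 − 0.3) / 22 kΩ = 4.2 / 22 = 0.191 mA.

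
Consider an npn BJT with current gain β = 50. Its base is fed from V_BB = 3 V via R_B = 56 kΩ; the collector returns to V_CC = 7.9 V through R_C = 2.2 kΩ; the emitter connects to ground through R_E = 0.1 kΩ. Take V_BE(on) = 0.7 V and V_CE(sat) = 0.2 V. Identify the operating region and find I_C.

Assume active. Base-emitter loop: I_B = (V_BB − V_BE)/(R_B + (β+1)R_E) = (3 − 0.7)/(56 + 51×0.1) = 0.0376 mA.
I_C = β·I_B = 50×0.0376 = 1.88 mA.
V_CE = V_CC − I_C·R_C − I_E·R_E = 7.9 − 1.88×2.2 − 1.92×0.1 = 3.57 V > V_CE(sat), so the active-region assumption holds.

active; I_C ≈ 1.9 mA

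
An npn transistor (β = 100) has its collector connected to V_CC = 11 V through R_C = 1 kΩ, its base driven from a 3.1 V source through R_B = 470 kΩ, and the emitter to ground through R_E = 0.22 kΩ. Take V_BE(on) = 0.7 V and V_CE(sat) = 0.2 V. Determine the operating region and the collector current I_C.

Assume active. Base-emitter loop: I_B = (V_BB − V_BE)/(R_B + (β+1)R_E) = (3.1 − 0.7)/(470 + 101×0.22) = 0.00488 mA.
I_C = β·I_B = 100×0.00488 = 0.488 mA.
V_CE = V_CC − I_C·R_C − I_E·R_E = 11 − 0.488×1 − 0.492×0.22 = 10.4 V > V_CE(sat), so the active-region assumption holds.

active; I_C ≈ 0.49 mA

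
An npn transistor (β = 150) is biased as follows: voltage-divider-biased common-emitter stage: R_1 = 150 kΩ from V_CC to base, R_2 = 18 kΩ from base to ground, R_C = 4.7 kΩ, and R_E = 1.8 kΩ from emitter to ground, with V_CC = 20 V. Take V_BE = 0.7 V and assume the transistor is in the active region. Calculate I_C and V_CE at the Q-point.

Thevenize the base divider: V_Th = V_CC·R_2/(R_1+R_2) = 20×18/168 = 2.14 V, R_Th = R_1‖R_2 = 16.1 kΩ.
Base-emitter loop: V_Th = I_B·R_Th + V_BE + (β+1)I_B·R_E, so I_B = (2.14 − 0.7) / (16.1 + 151×1.8) = 0.00501 mA.
I_C = β·I_B = 150×0.00501 = 0.752 mA, and I_E = (β+1)I_B = 0.757 mA.
V_CE = V_CC − I_C·R_C − I_E·R_E = 20 − 0.752×4.7 − 0.757×1.8 = 15.1 V.
V_CE = 15.1 V > 0.2 V confirms active-region operation.

I_C ≈ 0.75 mA, V_CE ≈ 15 V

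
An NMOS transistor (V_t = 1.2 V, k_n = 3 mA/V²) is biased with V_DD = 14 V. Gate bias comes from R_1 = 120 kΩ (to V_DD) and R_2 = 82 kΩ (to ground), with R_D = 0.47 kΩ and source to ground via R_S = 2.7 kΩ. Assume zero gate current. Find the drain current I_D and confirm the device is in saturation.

I_D ≈ 1.3 mA

V_G = V_DD·R_2/(R_1+R_2) = 14×82/202 = 5.68 V.
Assume saturation: I_D = (k_n/2)(V_GS − V_t)² with V_GS = V_G − I_D·R_S = 5.68 − 2.7·I_D.
Substituting gives 10.9·I_D² − 37.3·I_D + 30.1 = 0, with roots I_D = 1.31 or 2.1 mA.
The root I_D = 2.1 mA gives V_GS = 0.0172 V ≤ V_t, so take I_D = 1.31 mA.
Then V_GS = 2.14 V and V_DS = V_DD − I_D(R_D+R_S) = 14 − 1.31×3.17 = 9.84 V.
Saturation requires V_DS ≥ V_GS − V_t = 0.936 V; 9.84 ≥ 0.936 ✓.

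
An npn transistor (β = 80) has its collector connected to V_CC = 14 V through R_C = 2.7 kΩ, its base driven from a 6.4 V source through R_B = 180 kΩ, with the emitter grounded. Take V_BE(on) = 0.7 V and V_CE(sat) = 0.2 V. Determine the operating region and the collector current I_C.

active; I_C ≈ 2.5 mA

Assume active. Base-emitter loop: I_B = (V_BB − V_BE)/R_B = (6.4 − 0.7)/180 = 0.0317 mA.
I_C = β·I_B = 80×0.0317 = 2.53 mA.
V_CE = V_CC − I_C·R_C = 14 − 2.53×2.7 = 7.16 V > V_CE(sat), so the active-region assumption holds.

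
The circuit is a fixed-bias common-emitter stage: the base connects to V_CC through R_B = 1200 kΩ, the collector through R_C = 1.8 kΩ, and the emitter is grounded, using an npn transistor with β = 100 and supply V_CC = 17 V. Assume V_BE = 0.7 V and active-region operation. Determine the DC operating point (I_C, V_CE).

I_C ≈ 1.4 mA, V_CE ≈ 15 V

Base loop: V_CC = I_B·R_B + V_BE, so I_B = (17 − 0.7)/1200 kΩ = 0.0136 mA.
In the active region I_C = β·I_B = 100 × 0.0136 = 1.36 mA.
Collector loop: V_CE = V_CC − I_C·R_C = 17 − 1.36×1.8 = 14.6 V.
Since V_CE = 14.6 V > V_CE(sat) ≈ 0.2 V, the transistor is in the active region as assumed.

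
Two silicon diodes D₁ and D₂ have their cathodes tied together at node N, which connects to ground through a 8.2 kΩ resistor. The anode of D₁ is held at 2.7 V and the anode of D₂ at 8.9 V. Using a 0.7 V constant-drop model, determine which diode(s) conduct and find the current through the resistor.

Only D₂ conducts; I_R ≈ 1 mA

Assume both conduct. Then node N would need to be at both 2.7−0.7 = 2 V and 8.9−0.7 = 8.2 V, which is impossible.
Assume only D₂ conducts: V_N = 8.9 − 0.7 = 8.2 V, so I_R = 8.2/8.2 = 1 mA.
Check D₁: its anode-to-cathode voltage is 2.7 − 8.2 = -5.5 V < 0.7 V, so it is off. The assumption is consistent.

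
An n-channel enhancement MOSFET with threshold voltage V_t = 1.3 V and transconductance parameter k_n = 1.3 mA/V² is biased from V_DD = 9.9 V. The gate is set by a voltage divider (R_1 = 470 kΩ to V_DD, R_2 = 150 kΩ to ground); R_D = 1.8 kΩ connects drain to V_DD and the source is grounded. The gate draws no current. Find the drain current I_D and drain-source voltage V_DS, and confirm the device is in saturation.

V_G = V_DD·R_2/(R_1+R_2) = 9.9×150/620 = 2.4 V. With the source grounded, V_GS = V_G = 2.4 V.
Assume saturation: I_D = (k_n/2)(V_GS − V_t)² = (1.3/2)×(2.4 − 1.3)² = 0.65×1.1² = 0.78 mA.
V_DS = V_DD − I_D·R_D = 9.9 − 0.78×1.8 = 8.5 V.
Saturation requires V_DS ≥ V_GS − V_t = 1.1 V; 8.5 ≥ 1.1 ✓.

I_D ≈ 0.78 mA, V_DS ≈ 8.5 V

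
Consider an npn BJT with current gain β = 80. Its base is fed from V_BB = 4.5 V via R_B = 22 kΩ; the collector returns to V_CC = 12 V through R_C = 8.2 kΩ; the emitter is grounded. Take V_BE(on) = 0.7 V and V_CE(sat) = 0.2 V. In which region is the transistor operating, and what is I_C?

Assume active: I_B = (4.5 − 0.7)/22 = 0.173 mA, giving I_C = β·I_B = 13.8 mA.
But then V_CE = 12 − 13.8×8.2 = -101 V < V_CE(sat) = 0.2 V — impossible in the active region.
So the transistor is saturated. With V_CE = 0.2 V, I_C = (V_CC − 0.2)/R_C = 11.8/8.2 = 1.44 mA.
Check: β·I_B = 13.8 mA > I_C = 1.44 mA, confirming saturation.

saturation; I_C ≈ 1.4 mA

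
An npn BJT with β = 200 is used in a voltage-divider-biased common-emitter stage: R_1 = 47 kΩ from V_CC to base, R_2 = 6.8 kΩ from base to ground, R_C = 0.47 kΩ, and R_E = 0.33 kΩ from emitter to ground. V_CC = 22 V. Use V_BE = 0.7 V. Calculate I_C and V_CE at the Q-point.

Thevenize the base divider: V_Th = V_CC·R_2/(R_1+R_2) = 22×6.8/53.8 = 2.78 V, R_Th = R_1‖R_2 = 5.94 kΩ.
Base-emitter loop: V_Th = I_B·R_Th + V_BE + (β+1)I_B·R_E, so I_B = (2.78 − 0.7) / (5.94 + 201×0.33) = 0.0288 mA.
I_C = β·I_B = 200×0.0288 = 5.76 mA, and I_E = (β+1)I_B = 5.79 mA.
V_CE = V_CC − I_C·R_C − I_E·R_E = 22 − 5.76×0.47 − 5.79×0.33 = 17.4 V.
V_CE = 17.4 V > 0.2 V confirms active-region operation.

I_C ≈ 5.8 mA, V_CE ≈ 17 V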